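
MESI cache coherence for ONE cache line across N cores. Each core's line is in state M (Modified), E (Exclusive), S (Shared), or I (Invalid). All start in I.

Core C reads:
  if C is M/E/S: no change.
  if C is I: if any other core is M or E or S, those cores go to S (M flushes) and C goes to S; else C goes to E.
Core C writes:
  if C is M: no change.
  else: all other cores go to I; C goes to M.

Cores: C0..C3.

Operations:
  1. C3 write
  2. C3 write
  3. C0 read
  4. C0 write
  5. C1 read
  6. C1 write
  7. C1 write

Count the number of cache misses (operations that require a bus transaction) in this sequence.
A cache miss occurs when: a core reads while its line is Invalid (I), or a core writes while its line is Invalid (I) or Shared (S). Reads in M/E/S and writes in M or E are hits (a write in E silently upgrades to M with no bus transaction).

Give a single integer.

Op 1: C3 write [C3 write: invalidate none -> C3=M] -> [I,I,I,M] [MISS #1: write from I]
Op 2: C3 write [C3 write: already M (modified), no change] -> [I,I,I,M] [hit: write from M]
Op 3: C0 read [C0 read from I: others=['C3=M'] -> C0=S, others downsized to S] -> [S,I,I,S] [MISS #2: read from I]
Op 4: C0 write [C0 write: invalidate ['C3=S'] -> C0=M] -> [M,I,I,I] [MISS #3: write from S]
Op 5: C1 read [C1 read from I: others=['C0=M'] -> C1=S, others downsized to S] -> [S,S,I,I] [MISS #4: read from I]
Op 6: C1 write [C1 write: invalidate ['C0=S'] -> C1=M] -> [I,M,I,I] [MISS #5: write from S]
Op 7: C1 write [C1 write: already M (modified), no change] -> [I,M,I,I] [hit: write from M]

Answer: 5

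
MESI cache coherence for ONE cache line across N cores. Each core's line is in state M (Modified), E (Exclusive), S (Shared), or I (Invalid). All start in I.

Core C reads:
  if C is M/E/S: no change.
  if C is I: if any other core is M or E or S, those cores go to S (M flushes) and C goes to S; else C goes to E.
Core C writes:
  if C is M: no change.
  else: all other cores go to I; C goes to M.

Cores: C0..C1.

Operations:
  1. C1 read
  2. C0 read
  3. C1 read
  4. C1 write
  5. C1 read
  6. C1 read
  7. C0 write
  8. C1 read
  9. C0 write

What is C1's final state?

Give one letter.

Answer: I

Derivation:
Op 1: C1 read [C1 read from I: no other sharers -> C1=E (exclusive)] -> [I,E]
Op 2: C0 read [C0 read from I: others=['C1=E'] -> C0=S, others downsized to S] -> [S,S]
Op 3: C1 read [C1 read: already in S, no change] -> [S,S]
Op 4: C1 write [C1 write: invalidate ['C0=S'] -> C1=M] -> [I,M]
Op 5: C1 read [C1 read: already in M, no change] -> [I,M]
Op 6: C1 read [C1 read: already in M, no change] -> [I,M]
Op 7: C0 write [C0 write: invalidate ['C1=M'] -> C0=M] -> [M,I]
Op 8: C1 read [C1 read from I: others=['C0=M'] -> C1=S, others downsized to S] -> [S,S]
Op 9: C0 write [C0 write: invalidate ['C1=S'] -> C0=M] -> [M,I]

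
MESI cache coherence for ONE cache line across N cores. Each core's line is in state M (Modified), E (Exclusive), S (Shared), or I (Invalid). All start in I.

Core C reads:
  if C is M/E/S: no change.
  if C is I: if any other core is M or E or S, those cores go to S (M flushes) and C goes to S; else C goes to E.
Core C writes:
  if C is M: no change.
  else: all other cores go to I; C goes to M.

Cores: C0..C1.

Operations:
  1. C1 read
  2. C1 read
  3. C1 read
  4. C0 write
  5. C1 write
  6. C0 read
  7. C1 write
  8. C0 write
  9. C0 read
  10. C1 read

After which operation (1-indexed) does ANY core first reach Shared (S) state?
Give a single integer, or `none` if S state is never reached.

Op 1: C1 read [C1 read from I: no other sharers -> C1=E (exclusive)] -> [I,E]
Op 2: C1 read [C1 read: already in E, no change] -> [I,E]
Op 3: C1 read [C1 read: already in E, no change] -> [I,E]
Op 4: C0 write [C0 write: invalidate ['C1=E'] -> C0=M] -> [M,I]
Op 5: C1 write [C1 write: invalidate ['C0=M'] -> C1=M] -> [I,M]
Op 6: C0 read [C0 read from I: others=['C1=M'] -> C0=S, others downsized to S] -> [S,S]
  -> First S state at op 6; remaining ops need not be traced.

Answer: 6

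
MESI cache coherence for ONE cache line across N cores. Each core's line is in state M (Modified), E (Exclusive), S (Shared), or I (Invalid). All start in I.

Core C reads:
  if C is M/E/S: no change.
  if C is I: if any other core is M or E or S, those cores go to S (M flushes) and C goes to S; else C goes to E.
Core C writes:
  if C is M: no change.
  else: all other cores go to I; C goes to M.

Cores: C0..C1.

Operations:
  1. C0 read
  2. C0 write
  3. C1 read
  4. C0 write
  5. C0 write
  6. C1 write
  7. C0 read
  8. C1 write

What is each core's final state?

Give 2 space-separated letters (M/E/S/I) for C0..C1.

Answer: I M

Derivation:
Op 1: C0 read [C0 read from I: no other sharers -> C0=E (exclusive)] -> [E,I]
Op 2: C0 write [C0 write: invalidate none -> C0=M] -> [M,I]
Op 3: C1 read [C1 read from I: others=['C0=M'] -> C1=S, others downsized to S] -> [S,S]
Op 4: C0 write [C0 write: invalidate ['C1=S'] -> C0=M] -> [M,I]
Op 5: C0 write [C0 write: already M (modified), no change] -> [M,I]
Op 6: C1 write [C1 write: invalidate ['C0=M'] -> C1=M] -> [I,M]
Op 7: C0 read [C0 read from I: others=['C1=M'] -> C0=S, others downsized to S] -> [S,S]
Op 8: C1 write [C1 write: invalidate ['C0=S'] -> C1=M] -> [I,M]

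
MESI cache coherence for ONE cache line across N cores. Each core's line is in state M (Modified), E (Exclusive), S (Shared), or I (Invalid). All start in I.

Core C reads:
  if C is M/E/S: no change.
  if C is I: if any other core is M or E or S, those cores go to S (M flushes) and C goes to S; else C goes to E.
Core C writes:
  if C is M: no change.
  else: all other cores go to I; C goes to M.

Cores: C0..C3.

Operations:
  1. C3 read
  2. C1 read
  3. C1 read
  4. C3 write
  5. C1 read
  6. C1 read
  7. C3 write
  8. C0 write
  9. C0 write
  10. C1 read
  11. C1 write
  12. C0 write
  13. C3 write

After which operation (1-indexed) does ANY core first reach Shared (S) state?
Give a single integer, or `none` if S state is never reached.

Answer: 2

Derivation:
Op 1: C3 read [C3 read from I: no other sharers -> C3=E (exclusive)] -> [I,I,I,E]
Op 2: C1 read [C1 read from I: others=['C3=E'] -> C1=S, others downsized to S] -> [I,S,I,S]
  -> First S state at op 2; remaining ops need not be traced.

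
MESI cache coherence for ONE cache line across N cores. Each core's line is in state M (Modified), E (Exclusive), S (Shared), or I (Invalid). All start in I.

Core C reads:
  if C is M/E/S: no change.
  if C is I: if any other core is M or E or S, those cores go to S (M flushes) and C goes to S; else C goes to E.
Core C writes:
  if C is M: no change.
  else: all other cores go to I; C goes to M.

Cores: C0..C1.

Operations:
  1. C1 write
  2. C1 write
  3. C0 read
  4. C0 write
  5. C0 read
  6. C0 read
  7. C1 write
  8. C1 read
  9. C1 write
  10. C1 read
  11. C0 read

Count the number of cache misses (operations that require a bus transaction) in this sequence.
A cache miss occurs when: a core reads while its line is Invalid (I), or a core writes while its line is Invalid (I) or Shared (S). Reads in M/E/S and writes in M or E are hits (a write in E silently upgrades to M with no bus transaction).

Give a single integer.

Answer: 5

Derivation:
Op 1: C1 write [C1 write: invalidate none -> C1=M] -> [I,M] [MISS #1: write from I]
Op 2: C1 write [C1 write: already M (modified), no change] -> [I,M] [hit: write from M]
Op 3: C0 read [C0 read from I: others=['C1=M'] -> C0=S, others downsized to S] -> [S,S] [MISS #2: read from I]
Op 4: C0 write [C0 write: invalidate ['C1=S'] -> C0=M] -> [M,I] [MISS #3: write from S]
Op 5: C0 read [C0 read: already in M, no change] -> [M,I] [hit: read from M]
Op 6: C0 read [C0 read: already in M, no change] -> [M,I] [hit: read from M]
Op 7: C1 write [C1 write: invalidate ['C0=M'] -> C1=M] -> [I,M] [MISS #4: write from I]
Op 8: C1 read [C1 read: already in M, no change] -> [I,M] [hit: read from M]
Op 9: C1 write [C1 write: already M (modified), no change] -> [I,M] [hit: write from M]
Op 10: C1 read [C1 read: already in M, no change] -> [I,M] [hit: read from M]
Op 11: C0 read [C0 read from I: others=['C1=M'] -> C0=S, others downsized to S] -> [S,S] [MISS #5: read from I]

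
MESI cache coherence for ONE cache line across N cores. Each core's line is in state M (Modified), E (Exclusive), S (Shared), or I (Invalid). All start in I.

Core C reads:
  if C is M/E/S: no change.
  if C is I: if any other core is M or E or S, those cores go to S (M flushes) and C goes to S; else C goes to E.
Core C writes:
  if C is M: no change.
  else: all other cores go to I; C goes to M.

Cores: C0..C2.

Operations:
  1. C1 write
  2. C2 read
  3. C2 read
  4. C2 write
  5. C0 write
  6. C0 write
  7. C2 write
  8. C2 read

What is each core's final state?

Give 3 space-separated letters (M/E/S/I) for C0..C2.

Op 1: C1 write [C1 write: invalidate none -> C1=M] -> [I,M,I]
Op 2: C2 read [C2 read from I: others=['C1=M'] -> C2=S, others downsized to S] -> [I,S,S]
Op 3: C2 read [C2 read: already in S, no change] -> [I,S,S]
Op 4: C2 write [C2 write: invalidate ['C1=S'] -> C2=M] -> [I,I,M]
Op 5: C0 write [C0 write: invalidate ['C2=M'] -> C0=M] -> [M,I,I]
Op 6: C0 write [C0 write: already M (modified), no change] -> [M,I,I]
Op 7: C2 write [C2 write: invalidate ['C0=M'] -> C2=M] -> [I,I,M]
Op 8: C2 read [C2 read: already in M, no change] -> [I,I,M]

Answer: I I M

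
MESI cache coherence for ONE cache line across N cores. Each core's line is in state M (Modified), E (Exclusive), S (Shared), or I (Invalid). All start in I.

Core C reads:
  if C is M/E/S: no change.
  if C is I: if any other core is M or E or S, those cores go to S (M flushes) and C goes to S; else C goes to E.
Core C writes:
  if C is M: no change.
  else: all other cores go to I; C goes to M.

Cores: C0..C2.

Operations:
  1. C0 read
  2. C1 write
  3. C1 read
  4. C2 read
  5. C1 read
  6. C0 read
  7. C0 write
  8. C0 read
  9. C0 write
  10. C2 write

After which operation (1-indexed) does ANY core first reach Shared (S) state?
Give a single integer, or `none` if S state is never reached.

Op 1: C0 read [C0 read from I: no other sharers -> C0=E (exclusive)] -> [E,I,I]
Op 2: C1 write [C1 write: invalidate ['C0=E'] -> C1=M] -> [I,M,I]
Op 3: C1 read [C1 read: already in M, no change] -> [I,M,I]
Op 4: C2 read [C2 read from I: others=['C1=M'] -> C2=S, others downsized to S] -> [I,S,S]
  -> First S state at op 4; remaining ops need not be traced.

Answer: 4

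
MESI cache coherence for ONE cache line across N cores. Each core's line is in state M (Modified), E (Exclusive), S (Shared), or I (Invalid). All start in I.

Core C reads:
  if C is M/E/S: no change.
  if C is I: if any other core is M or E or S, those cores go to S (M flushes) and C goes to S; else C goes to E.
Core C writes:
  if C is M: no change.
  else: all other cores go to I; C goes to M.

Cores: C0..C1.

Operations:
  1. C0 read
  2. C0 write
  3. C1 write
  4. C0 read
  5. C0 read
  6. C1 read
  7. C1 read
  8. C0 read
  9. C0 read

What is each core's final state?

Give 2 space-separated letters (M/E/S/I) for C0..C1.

Op 1: C0 read [C0 read from I: no other sharers -> C0=E (exclusive)] -> [E,I]
Op 2: C0 write [C0 write: invalidate none -> C0=M] -> [M,I]
Op 3: C1 write [C1 write: invalidate ['C0=M'] -> C1=M] -> [I,M]
Op 4: C0 read [C0 read from I: others=['C1=M'] -> C0=S, others downsized to S] -> [S,S]
Op 5: C0 read [C0 read: already in S, no change] -> [S,S]
Op 6: C1 read [C1 read: already in S, no change] -> [S,S]
Op 7: C1 read [C1 read: already in S, no change] -> [S,S]
Op 8: C0 read [C0 read: already in S, no change] -> [S,S]
Op 9: C0 read [C0 read: already in S, no change] -> [S,S]

Answer: S S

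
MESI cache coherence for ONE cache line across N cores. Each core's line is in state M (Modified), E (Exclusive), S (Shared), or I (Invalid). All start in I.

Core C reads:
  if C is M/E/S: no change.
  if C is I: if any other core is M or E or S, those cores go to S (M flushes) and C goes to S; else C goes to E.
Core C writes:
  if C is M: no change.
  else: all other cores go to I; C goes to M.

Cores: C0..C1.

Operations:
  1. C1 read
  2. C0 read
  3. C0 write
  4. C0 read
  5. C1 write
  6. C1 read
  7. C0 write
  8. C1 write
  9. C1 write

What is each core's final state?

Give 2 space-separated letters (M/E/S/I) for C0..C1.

Op 1: C1 read [C1 read from I: no other sharers -> C1=E (exclusive)] -> [I,E]
Op 2: C0 read [C0 read from I: others=['C1=E'] -> C0=S, others downsized to S] -> [S,S]
Op 3: C0 write [C0 write: invalidate ['C1=S'] -> C0=M] -> [M,I]
Op 4: C0 read [C0 read: already in M, no change] -> [M,I]
Op 5: C1 write [C1 write: invalidate ['C0=M'] -> C1=M] -> [I,M]
Op 6: C1 read [C1 read: already in M, no change] -> [I,M]
Op 7: C0 write [C0 write: invalidate ['C1=M'] -> C0=M] -> [M,I]
Op 8: C1 write [C1 write: invalidate ['C0=M'] -> C1=M] -> [I,M]
Op 9: C1 write [C1 write: already M (modified), no change] -> [I,M]

Answer: I M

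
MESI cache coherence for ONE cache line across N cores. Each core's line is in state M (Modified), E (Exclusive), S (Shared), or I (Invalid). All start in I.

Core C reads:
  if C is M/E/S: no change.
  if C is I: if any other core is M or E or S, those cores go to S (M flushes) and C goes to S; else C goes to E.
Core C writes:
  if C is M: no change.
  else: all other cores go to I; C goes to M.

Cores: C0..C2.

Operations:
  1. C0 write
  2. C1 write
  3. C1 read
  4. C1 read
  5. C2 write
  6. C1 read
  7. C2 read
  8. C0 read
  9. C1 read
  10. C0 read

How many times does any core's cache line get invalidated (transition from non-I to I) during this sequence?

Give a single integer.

Answer: 2

Derivation:
Op 1: C0 write [C0 write: invalidate none -> C0=M] -> [M,I,I] (invalidations this op: 0; running total: 0)
Op 2: C1 write [C1 write: invalidate ['C0=M'] -> C1=M] -> [I,M,I] (invalidations this op: 1; running total: 1)
Op 3: C1 read [C1 read: already in M, no change] -> [I,M,I] (invalidations this op: 0; running total: 1)
Op 4: C1 read [C1 read: already in M, no change] -> [I,M,I] (invalidations this op: 0; running total: 1)
Op 5: C2 write [C2 write: invalidate ['C1=M'] -> C2=M] -> [I,I,M] (invalidations this op: 1; running total: 2)
Op 6: C1 read [C1 read from I: others=['C2=M'] -> C1=S, others downsized to S] -> [I,S,S] (invalidations this op: 0; running total: 2)
Op 7: C2 read [C2 read: already in S, no change] -> [I,S,S] (invalidations this op: 0; running total: 2)
Op 8: C0 read [C0 read from I: others=['C1=S', 'C2=S'] -> C0=S, others downsized to S] -> [S,S,S] (invalidations this op: 0; running total: 2)
Op 9: C1 read [C1 read: already in S, no change] -> [S,S,S] (invalidations this op: 0; running total: 2)
Op 10: C0 read [C0 read: already in S, no change] -> [S,S,S] (invalidations this op: 0; running total: 2)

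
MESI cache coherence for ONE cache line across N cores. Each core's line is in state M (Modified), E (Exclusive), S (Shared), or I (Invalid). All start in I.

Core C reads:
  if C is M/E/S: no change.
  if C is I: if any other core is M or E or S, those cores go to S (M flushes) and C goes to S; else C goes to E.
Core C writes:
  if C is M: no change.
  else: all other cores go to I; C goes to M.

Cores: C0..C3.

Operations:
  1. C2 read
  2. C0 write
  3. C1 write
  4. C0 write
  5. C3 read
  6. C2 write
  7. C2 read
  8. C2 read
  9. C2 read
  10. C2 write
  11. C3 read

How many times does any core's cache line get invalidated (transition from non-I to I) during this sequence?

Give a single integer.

Answer: 5

Derivation:
Op 1: C2 read [C2 read from I: no other sharers -> C2=E (exclusive)] -> [I,I,E,I] (invalidations this op: 0; running total: 0)
Op 2: C0 write [C0 write: invalidate ['C2=E'] -> C0=M] -> [M,I,I,I] (invalidations this op: 1; running total: 1)
Op 3: C1 write [C1 write: invalidate ['C0=M'] -> C1=M] -> [I,M,I,I] (invalidations this op: 1; running total: 2)
Op 4: C0 write [C0 write: invalidate ['C1=M'] -> C0=M] -> [M,I,I,I] (invalidations this op: 1; running total: 3)
Op 5: C3 read [C3 read from I: others=['C0=M'] -> C3=S, others downsized to S] -> [S,I,I,S] (invalidations this op: 0; running total: 3)
Op 6: C2 write [C2 write: invalidate ['C0=S', 'C3=S'] -> C2=M] -> [I,I,M,I] (invalidations this op: 2; running total: 5)
Op 7: C2 read [C2 read: already in M, no change] -> [I,I,M,I] (invalidations this op: 0; running total: 5)
Op 8: C2 read [C2 read: already in M, no change] -> [I,I,M,I] (invalidations this op: 0; running total: 5)
Op 9: C2 read [C2 read: already in M, no change] -> [I,I,M,I] (invalidations this op: 0; running total: 5)
Op 10: C2 write [C2 write: already M (modified), no change] -> [I,I,M,I] (invalidations this op: 0; running total: 5)
Op 11: C3 read [C3 read from I: others=['C2=M'] -> C3=S, others downsized to S] -> [I,I,S,S] (invalidations this op: 0; running total: 5)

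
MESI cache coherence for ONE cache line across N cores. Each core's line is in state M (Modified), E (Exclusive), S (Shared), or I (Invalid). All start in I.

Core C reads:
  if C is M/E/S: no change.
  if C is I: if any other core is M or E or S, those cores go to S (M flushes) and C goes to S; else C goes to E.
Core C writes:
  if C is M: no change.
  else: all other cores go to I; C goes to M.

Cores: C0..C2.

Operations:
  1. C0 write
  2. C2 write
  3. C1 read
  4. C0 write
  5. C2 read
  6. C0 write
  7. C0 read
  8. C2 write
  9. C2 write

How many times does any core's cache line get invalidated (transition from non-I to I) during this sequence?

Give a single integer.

Op 1: C0 write [C0 write: invalidate none -> C0=M] -> [M,I,I] (invalidations this op: 0; running total: 0)
Op 2: C2 write [C2 write: invalidate ['C0=M'] -> C2=M] -> [I,I,M] (invalidations this op: 1; running total: 1)
Op 3: C1 read [C1 read from I: others=['C2=M'] -> C1=S, others downsized to S] -> [I,S,S] (invalidations this op: 0; running total: 1)
Op 4: C0 write [C0 write: invalidate ['C1=S', 'C2=S'] -> C0=M] -> [M,I,I] (invalidations this op: 2; running total: 3)
Op 5: C2 read [C2 read from I: others=['C0=M'] -> C2=S, others downsized to S] -> [S,I,S] (invalidations this op: 0; running total: 3)
Op 6: C0 write [C0 write: invalidate ['C2=S'] -> C0=M] -> [M,I,I] (invalidations this op: 1; running total: 4)
Op 7: C0 read [C0 read: already in M, no change] -> [M,I,I] (invalidations this op: 0; running total: 4)
Op 8: C2 write [C2 write: invalidate ['C0=M'] -> C2=M] -> [I,I,M] (invalidations this op: 1; running total: 5)
Op 9: C2 write [C2 write: already M (modified), no change] -> [I,I,M] (invalidations this op: 0; running total: 5)

Answer: 5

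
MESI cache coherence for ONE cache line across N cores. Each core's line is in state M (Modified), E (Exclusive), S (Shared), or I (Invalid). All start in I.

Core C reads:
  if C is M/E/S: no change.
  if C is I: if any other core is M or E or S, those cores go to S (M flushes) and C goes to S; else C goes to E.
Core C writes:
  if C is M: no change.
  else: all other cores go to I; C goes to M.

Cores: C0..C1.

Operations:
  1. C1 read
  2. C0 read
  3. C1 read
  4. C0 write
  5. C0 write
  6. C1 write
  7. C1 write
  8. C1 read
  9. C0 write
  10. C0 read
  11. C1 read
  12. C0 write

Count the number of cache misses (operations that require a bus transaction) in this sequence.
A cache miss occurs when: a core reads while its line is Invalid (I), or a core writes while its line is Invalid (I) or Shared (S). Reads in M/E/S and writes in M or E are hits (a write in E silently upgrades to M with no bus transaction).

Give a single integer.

Answer: 7

Derivation:
Op 1: C1 read [C1 read from I: no other sharers -> C1=E (exclusive)] -> [I,E] [MISS #1: read from I]
Op 2: C0 read [C0 read from I: others=['C1=E'] -> C0=S, others downsized to S] -> [S,S] [MISS #2: read from I]
Op 3: C1 read [C1 read: already in S, no change] -> [S,S] [hit: read from S]
Op 4: C0 write [C0 write: invalidate ['C1=S'] -> C0=M] -> [M,I] [MISS #3: write from S]
Op 5: C0 write [C0 write: already M (modified), no change] -> [M,I] [hit: write from M]
Op 6: C1 write [C1 write: invalidate ['C0=M'] -> C1=M] -> [I,M] [MISS #4: write from I]
Op 7: C1 write [C1 write: already M (modified), no change] -> [I,M] [hit: write from M]
Op 8: C1 read [C1 read: already in M, no change] -> [I,M] [hit: read from M]
Op 9: C0 write [C0 write: invalidate ['C1=M'] -> C0=M] -> [M,I] [MISS #5: write from I]
Op 10: C0 read [C0 read: already in M, no change] -> [M,I] [hit: read from M]
Op 11: C1 read [C1 read from I: others=['C0=M'] -> C1=S, others downsized to S] -> [S,S] [MISS #6: read from I]
Op 12: C0 write [C0 write: invalidate ['C1=S'] -> C0=M] -> [M,I] [MISS #7: write from S]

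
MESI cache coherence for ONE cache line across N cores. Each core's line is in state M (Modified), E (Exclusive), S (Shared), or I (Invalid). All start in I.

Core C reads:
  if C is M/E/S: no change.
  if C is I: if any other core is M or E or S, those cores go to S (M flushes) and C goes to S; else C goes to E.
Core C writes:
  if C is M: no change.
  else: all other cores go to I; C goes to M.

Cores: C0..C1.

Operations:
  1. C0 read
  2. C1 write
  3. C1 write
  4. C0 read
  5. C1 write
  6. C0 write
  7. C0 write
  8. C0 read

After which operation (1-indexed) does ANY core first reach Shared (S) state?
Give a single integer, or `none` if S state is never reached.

Op 1: C0 read [C0 read from I: no other sharers -> C0=E (exclusive)] -> [E,I]
Op 2: C1 write [C1 write: invalidate ['C0=E'] -> C1=M] -> [I,M]
Op 3: C1 write [C1 write: already M (modified), no change] -> [I,M]
Op 4: C0 read [C0 read from I: others=['C1=M'] -> C0=S, others downsized to S] -> [S,S]
  -> First S state at op 4; remaining ops need not be traced.

Answer: 4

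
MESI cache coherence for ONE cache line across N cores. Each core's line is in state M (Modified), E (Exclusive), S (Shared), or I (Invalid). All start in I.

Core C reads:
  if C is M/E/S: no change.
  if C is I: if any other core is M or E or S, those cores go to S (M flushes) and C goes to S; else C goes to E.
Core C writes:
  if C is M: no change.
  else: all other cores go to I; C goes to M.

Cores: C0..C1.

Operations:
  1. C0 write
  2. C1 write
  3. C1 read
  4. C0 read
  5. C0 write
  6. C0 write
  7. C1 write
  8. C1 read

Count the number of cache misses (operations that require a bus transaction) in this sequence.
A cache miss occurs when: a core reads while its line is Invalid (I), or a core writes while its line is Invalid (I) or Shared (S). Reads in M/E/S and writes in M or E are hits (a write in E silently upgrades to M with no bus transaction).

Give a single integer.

Op 1: C0 write [C0 write: invalidate none -> C0=M] -> [M,I] [MISS #1: write from I]
Op 2: C1 write [C1 write: invalidate ['C0=M'] -> C1=M] -> [I,M] [MISS #2: write from I]
Op 3: C1 read [C1 read: already in M, no change] -> [I,M] [hit: read from M]
Op 4: C0 read [C0 read from I: others=['C1=M'] -> C0=S, others downsized to S] -> [S,S] [MISS #3: read from I]
Op 5: C0 write [C0 write: invalidate ['C1=S'] -> C0=M] -> [M,I] [MISS #4: write from S]
Op 6: C0 write [C0 write: already M (modified), no change] -> [M,I] [hit: write from M]
Op 7: C1 write [C1 write: invalidate ['C0=M'] -> C1=M] -> [I,M] [MISS #5: write from I]
Op 8: C1 read [C1 read: already in M, no change] -> [I,M] [hit: read from M]

Answer: 5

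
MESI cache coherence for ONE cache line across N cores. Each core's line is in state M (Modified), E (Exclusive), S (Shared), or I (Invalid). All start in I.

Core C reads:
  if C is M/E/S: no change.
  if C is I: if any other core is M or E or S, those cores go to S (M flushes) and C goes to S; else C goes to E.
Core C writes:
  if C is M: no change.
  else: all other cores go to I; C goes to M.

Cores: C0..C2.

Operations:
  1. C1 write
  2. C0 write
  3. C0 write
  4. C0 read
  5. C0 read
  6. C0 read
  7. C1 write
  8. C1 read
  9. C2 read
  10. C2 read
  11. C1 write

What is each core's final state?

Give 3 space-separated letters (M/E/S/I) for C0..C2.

Answer: I M I

Derivation:
Op 1: C1 write [C1 write: invalidate none -> C1=M] -> [I,M,I]
Op 2: C0 write [C0 write: invalidate ['C1=M'] -> C0=M] -> [M,I,I]
Op 3: C0 write [C0 write: already M (modified), no change] -> [M,I,I]
Op 4: C0 read [C0 read: already in M, no change] -> [M,I,I]
Op 5: C0 read [C0 read: already in M, no change] -> [M,I,I]
Op 6: C0 read [C0 read: already in M, no change] -> [M,I,I]
Op 7: C1 write [C1 write: invalidate ['C0=M'] -> C1=M] -> [I,M,I]
Op 8: C1 read [C1 read: already in M, no change] -> [I,M,I]
Op 9: C2 read [C2 read from I: others=['C1=M'] -> C2=S, others downsized to S] -> [I,S,S]
Op 10: C2 read [C2 read: already in S, no change] -> [I,S,S]
Op 11: C1 write [C1 write: invalidate ['C2=S'] -> C1=M] -> [I,M,I]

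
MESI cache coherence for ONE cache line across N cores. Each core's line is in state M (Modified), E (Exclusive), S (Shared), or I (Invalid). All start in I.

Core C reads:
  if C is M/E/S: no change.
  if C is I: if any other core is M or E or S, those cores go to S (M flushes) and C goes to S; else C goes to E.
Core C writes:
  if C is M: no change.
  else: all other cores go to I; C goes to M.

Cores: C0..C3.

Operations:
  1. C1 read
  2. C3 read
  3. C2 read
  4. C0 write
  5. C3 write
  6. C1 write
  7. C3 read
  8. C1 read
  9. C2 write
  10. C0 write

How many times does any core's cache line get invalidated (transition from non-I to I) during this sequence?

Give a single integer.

Op 1: C1 read [C1 read from I: no other sharers -> C1=E (exclusive)] -> [I,E,I,I] (invalidations this op: 0; running total: 0)
Op 2: C3 read [C3 read from I: others=['C1=E'] -> C3=S, others downsized to S] -> [I,S,I,S] (invalidations this op: 0; running total: 0)
Op 3: C2 read [C2 read from I: others=['C1=S', 'C3=S'] -> C2=S, others downsized to S] -> [I,S,S,S] (invalidations this op: 0; running total: 0)
Op 4: C0 write [C0 write: invalidate ['C1=S', 'C2=S', 'C3=S'] -> C0=M] -> [M,I,I,I] (invalidations this op: 3; running total: 3)
Op 5: C3 write [C3 write: invalidate ['C0=M'] -> C3=M] -> [I,I,I,M] (invalidations this op: 1; running total: 4)
Op 6: C1 write [C1 write: invalidate ['C3=M'] -> C1=M] -> [I,M,I,I] (invalidations this op: 1; running total: 5)
Op 7: C3 read [C3 read from I: others=['C1=M'] -> C3=S, others downsized to S] -> [I,S,I,S] (invalidations this op: 0; running total: 5)
Op 8: C1 read [C1 read: already in S, no change] -> [I,S,I,S] (invalidations this op: 0; running total: 5)
Op 9: C2 write [C2 write: invalidate ['C1=S', 'C3=S'] -> C2=M] -> [I,I,M,I] (invalidations this op: 2; running total: 7)
Op 10: C0 write [C0 write: invalidate ['C2=M'] -> C0=M] -> [M,I,I,I] (invalidations this op: 1; running total: 8)

Answer: 8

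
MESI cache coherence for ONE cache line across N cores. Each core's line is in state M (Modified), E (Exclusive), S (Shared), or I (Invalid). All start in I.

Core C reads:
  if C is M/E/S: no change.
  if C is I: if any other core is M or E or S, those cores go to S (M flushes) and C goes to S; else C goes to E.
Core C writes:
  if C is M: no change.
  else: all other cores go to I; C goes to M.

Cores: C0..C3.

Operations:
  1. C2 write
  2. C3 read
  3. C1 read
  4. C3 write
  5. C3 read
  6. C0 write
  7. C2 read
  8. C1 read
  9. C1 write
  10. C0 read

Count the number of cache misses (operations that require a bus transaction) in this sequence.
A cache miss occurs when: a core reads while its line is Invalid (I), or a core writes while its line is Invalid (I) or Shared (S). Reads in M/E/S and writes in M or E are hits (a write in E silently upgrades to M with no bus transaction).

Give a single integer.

Answer: 9

Derivation:
Op 1: C2 write [C2 write: invalidate none -> C2=M] -> [I,I,M,I] [MISS #1: write from I]
Op 2: C3 read [C3 read from I: others=['C2=M'] -> C3=S, others downsized to S] -> [I,I,S,S] [MISS #2: read from I]
Op 3: C1 read [C1 read from I: others=['C2=S', 'C3=S'] -> C1=S, others downsized to S] -> [I,S,S,S] [MISS #3: read from I]
Op 4: C3 write [C3 write: invalidate ['C1=S', 'C2=S'] -> C3=M] -> [I,I,I,M] [MISS #4: write from S]
Op 5: C3 read [C3 read: already in M, no change] -> [I,I,I,M] [hit: read from M]
Op 6: C0 write [C0 write: invalidate ['C3=M'] -> C0=M] -> [M,I,I,I] [MISS #5: write from I]
Op 7: C2 read [C2 read from I: others=['C0=M'] -> C2=S, others downsized to S] -> [S,I,S,I] [MISS #6: read from I]
Op 8: C1 read [C1 read from I: others=['C0=S', 'C2=S'] -> C1=S, others downsized to S] -> [S,S,S,I] [MISS #7: read from I]
Op 9: C1 write [C1 write: invalidate ['C0=S', 'C2=S'] -> C1=M] -> [I,M,I,I] [MISS #8: write from S]
Op 10: C0 read [C0 read from I: others=['C1=M'] -> C0=S, others downsized to S] -> [S,S,I,I] [MISS #9: read from I]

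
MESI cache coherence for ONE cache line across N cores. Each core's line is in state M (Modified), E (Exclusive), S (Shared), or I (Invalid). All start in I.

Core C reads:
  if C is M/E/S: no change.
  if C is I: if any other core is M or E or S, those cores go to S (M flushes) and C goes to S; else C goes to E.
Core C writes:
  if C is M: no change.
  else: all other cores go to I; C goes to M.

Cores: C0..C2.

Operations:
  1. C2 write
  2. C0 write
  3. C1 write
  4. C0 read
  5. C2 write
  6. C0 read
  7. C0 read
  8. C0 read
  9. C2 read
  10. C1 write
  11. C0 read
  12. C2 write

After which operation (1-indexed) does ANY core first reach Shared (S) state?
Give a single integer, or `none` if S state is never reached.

Op 1: C2 write [C2 write: invalidate none -> C2=M] -> [I,I,M]
Op 2: C0 write [C0 write: invalidate ['C2=M'] -> C0=M] -> [M,I,I]
Op 3: C1 write [C1 write: invalidate ['C0=M'] -> C1=M] -> [I,M,I]
Op 4: C0 read [C0 read from I: others=['C1=M'] -> C0=S, others downsized to S] -> [S,S,I]
  -> First S state at op 4; remaining ops need not be traced.

Answer: 4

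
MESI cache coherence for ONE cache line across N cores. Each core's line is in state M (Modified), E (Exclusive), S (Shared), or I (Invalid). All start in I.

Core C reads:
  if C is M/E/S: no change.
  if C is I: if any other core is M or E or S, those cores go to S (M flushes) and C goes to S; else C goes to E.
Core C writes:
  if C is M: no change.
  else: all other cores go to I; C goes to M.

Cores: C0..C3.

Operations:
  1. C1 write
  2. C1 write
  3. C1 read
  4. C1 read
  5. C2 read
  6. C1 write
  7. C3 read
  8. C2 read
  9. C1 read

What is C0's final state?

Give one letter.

Op 1: C1 write [C1 write: invalidate none -> C1=M] -> [I,M,I,I]
Op 2: C1 write [C1 write: already M (modified), no change] -> [I,M,I,I]
Op 3: C1 read [C1 read: already in M, no change] -> [I,M,I,I]
Op 4: C1 read [C1 read: already in M, no change] -> [I,M,I,I]
Op 5: C2 read [C2 read from I: others=['C1=M'] -> C2=S, others downsized to S] -> [I,S,S,I]
Op 6: C1 write [C1 write: invalidate ['C2=S'] -> C1=M] -> [I,M,I,I]
Op 7: C3 read [C3 read from I: others=['C1=M'] -> C3=S, others downsized to S] -> [I,S,I,S]
Op 8: C2 read [C2 read from I: others=['C1=S', 'C3=S'] -> C2=S, others downsized to S] -> [I,S,S,S]
Op 9: C1 read [C1 read: already in S, no change] -> [I,S,S,S]

Answer: I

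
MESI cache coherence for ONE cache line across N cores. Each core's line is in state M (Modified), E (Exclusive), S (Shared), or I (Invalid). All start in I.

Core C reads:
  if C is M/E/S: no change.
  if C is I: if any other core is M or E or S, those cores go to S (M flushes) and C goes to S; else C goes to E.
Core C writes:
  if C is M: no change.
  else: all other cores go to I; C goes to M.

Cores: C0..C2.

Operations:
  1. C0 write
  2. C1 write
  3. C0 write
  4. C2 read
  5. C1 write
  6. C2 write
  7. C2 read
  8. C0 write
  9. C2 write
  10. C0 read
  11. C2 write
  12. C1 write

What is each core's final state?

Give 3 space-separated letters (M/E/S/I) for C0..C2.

Op 1: C0 write [C0 write: invalidate none -> C0=M] -> [M,I,I]
Op 2: C1 write [C1 write: invalidate ['C0=M'] -> C1=M] -> [I,M,I]
Op 3: C0 write [C0 write: invalidate ['C1=M'] -> C0=M] -> [M,I,I]
Op 4: C2 read [C2 read from I: others=['C0=M'] -> C2=S, others downsized to S] -> [S,I,S]
Op 5: C1 write [C1 write: invalidate ['C0=S', 'C2=S'] -> C1=M] -> [I,M,I]
Op 6: C2 write [C2 write: invalidate ['C1=M'] -> C2=M] -> [I,I,M]
Op 7: C2 read [C2 read: already in M, no change] -> [I,I,M]
Op 8: C0 write [C0 write: invalidate ['C2=M'] -> C0=M] -> [M,I,I]
Op 9: C2 write [C2 write: invalidate ['C0=M'] -> C2=M] -> [I,I,M]
Op 10: C0 read [C0 read from I: others=['C2=M'] -> C0=S, others downsized to S] -> [S,I,S]
Op 11: C2 write [C2 write: invalidate ['C0=S'] -> C2=M] -> [I,I,M]
Op 12: C1 write [C1 write: invalidate ['C2=M'] -> C1=M] -> [I,M,I]

Answer: I M I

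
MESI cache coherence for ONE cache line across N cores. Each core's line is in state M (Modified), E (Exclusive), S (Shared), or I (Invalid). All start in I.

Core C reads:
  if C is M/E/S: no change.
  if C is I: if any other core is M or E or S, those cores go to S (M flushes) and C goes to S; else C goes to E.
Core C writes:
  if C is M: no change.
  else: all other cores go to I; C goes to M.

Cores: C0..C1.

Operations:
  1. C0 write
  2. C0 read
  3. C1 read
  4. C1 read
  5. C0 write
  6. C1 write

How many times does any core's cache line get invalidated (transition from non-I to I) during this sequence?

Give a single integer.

Answer: 2

Derivation:
Op 1: C0 write [C0 write: invalidate none -> C0=M] -> [M,I] (invalidations this op: 0; running total: 0)
Op 2: C0 read [C0 read: already in M, no change] -> [M,I] (invalidations this op: 0; running total: 0)
Op 3: C1 read [C1 read from I: others=['C0=M'] -> C1=S, others downsized to S] -> [S,S] (invalidations this op: 0; running total: 0)
Op 4: C1 read [C1 read: already in S, no change] -> [S,S] (invalidations this op: 0; running total: 0)
Op 5: C0 write [C0 write: invalidate ['C1=S'] -> C0=M] -> [M,I] (invalidations this op: 1; running total: 1)
Op 6: C1 write [C1 write: invalidate ['C0=M'] -> C1=M] -> [I,M] (invalidations this op: 1; running total: 2)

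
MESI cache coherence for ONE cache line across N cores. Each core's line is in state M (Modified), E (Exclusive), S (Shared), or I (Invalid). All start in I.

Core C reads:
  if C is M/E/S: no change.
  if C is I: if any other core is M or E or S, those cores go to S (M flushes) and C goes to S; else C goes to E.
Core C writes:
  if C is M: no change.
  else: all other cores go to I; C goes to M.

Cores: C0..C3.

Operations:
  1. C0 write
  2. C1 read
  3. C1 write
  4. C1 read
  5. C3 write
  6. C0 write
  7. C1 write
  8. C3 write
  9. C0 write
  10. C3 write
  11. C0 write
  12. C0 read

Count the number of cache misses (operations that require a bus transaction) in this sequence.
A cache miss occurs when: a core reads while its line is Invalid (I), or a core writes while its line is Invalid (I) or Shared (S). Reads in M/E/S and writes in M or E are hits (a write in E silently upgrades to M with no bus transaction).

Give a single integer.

Answer: 10

Derivation:
Op 1: C0 write [C0 write: invalidate none -> C0=M] -> [M,I,I,I] [MISS #1: write from I]
Op 2: C1 read [C1 read from I: others=['C0=M'] -> C1=S, others downsized to S] -> [S,S,I,I] [MISS #2: read from I]
Op 3: C1 write [C1 write: invalidate ['C0=S'] -> C1=M] -> [I,M,I,I] [MISS #3: write from S]
Op 4: C1 read [C1 read: already in M, no change] -> [I,M,I,I] [hit: read from M]
Op 5: C3 write [C3 write: invalidate ['C1=M'] -> C3=M] -> [I,I,I,M] [MISS #4: write from I]
Op 6: C0 write [C0 write: invalidate ['C3=M'] -> C0=M] -> [M,I,I,I] [MISS #5: write from I]
Op 7: C1 write [C1 write: invalidate ['C0=M'] -> C1=M] -> [I,M,I,I] [MISS #6: write from I]
Op 8: C3 write [C3 write: invalidate ['C1=M'] -> C3=M] -> [I,I,I,M] [MISS #7: write from I]
Op 9: C0 write [C0 write: invalidate ['C3=M'] -> C0=M] -> [M,I,I,I] [MISS #8: write from I]
Op 10: C3 write [C3 write: invalidate ['C0=M'] -> C3=M] -> [I,I,I,M] [MISS #9: write from I]
Op 11: C0 write [C0 write: invalidate ['C3=M'] -> C0=M] -> [M,I,I,I] [MISS #10: write from I]
Op 12: C0 read [C0 read: already in M, no change] -> [M,I,I,I] [hit: read from M]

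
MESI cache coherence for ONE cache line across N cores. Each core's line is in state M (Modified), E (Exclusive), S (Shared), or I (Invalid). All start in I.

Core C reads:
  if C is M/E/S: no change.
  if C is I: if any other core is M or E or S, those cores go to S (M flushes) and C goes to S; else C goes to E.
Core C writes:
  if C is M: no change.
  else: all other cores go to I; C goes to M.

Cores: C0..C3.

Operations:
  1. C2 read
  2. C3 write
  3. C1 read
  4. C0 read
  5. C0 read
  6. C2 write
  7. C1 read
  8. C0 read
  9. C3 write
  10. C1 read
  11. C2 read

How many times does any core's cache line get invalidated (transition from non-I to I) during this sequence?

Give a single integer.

Answer: 7

Derivation:
Op 1: C2 read [C2 read from I: no other sharers -> C2=E (exclusive)] -> [I,I,E,I] (invalidations this op: 0; running total: 0)
Op 2: C3 write [C3 write: invalidate ['C2=E'] -> C3=M] -> [I,I,I,M] (invalidations this op: 1; running total: 1)
Op 3: C1 read [C1 read from I: others=['C3=M'] -> C1=S, others downsized to S] -> [I,S,I,S] (invalidations this op: 0; running total: 1)
Op 4: C0 read [C0 read from I: others=['C1=S', 'C3=S'] -> C0=S, others downsized to S] -> [S,S,I,S] (invalidations this op: 0; running total: 1)
Op 5: C0 read [C0 read: already in S, no change] -> [S,S,I,S] (invalidations this op: 0; running total: 1)
Op 6: C2 write [C2 write: invalidate ['C0=S', 'C1=S', 'C3=S'] -> C2=M] -> [I,I,M,I] (invalidations this op: 3; running total: 4)
Op 7: C1 read [C1 read from I: others=['C2=M'] -> C1=S, others downsized to S] -> [I,S,S,I] (invalidations this op: 0; running total: 4)
Op 8: C0 read [C0 read from I: others=['C1=S', 'C2=S'] -> C0=S, others downsized to S] -> [S,S,S,I] (invalidations this op: 0; running total: 4)
Op 9: C3 write [C3 write: invalidate ['C0=S', 'C1=S', 'C2=S'] -> C3=M] -> [I,I,I,M] (invalidations this op: 3; running total: 7)
Op 10: C1 read [C1 read from I: others=['C3=M'] -> C1=S, others downsized to S] -> [I,S,I,S] (invalidations this op: 0; running total: 7)
Op 11: C2 read [C2 read from I: others=['C1=S', 'C3=S'] -> C2=S, others downsized to S] -> [I,S,S,S] (invalidations this op: 0; running total: 7)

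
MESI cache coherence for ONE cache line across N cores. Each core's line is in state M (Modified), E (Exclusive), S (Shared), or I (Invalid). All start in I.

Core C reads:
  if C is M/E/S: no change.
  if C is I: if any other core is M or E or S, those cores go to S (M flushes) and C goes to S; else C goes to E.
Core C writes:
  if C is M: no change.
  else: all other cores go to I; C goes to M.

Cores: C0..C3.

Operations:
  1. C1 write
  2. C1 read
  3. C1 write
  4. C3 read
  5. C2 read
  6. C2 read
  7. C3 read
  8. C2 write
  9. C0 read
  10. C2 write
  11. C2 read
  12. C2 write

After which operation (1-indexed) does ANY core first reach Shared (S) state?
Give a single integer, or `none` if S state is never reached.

Op 1: C1 write [C1 write: invalidate none -> C1=M] -> [I,M,I,I]
Op 2: C1 read [C1 read: already in M, no change] -> [I,M,I,I]
Op 3: C1 write [C1 write: already M (modified), no change] -> [I,M,I,I]
Op 4: C3 read [C3 read from I: others=['C1=M'] -> C3=S, others downsized to S] -> [I,S,I,S]
  -> First S state at op 4; remaining ops need not be traced.

Answer: 4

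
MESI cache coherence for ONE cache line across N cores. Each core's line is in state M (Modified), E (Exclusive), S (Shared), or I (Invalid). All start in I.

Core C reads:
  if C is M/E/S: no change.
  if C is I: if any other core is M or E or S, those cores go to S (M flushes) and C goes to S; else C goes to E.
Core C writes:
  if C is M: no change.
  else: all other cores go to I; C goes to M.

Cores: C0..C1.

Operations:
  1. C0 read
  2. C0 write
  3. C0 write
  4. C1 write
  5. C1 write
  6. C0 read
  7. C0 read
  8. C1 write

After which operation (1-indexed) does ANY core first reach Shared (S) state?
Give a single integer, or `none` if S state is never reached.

Answer: 6

Derivation:
Op 1: C0 read [C0 read from I: no other sharers -> C0=E (exclusive)] -> [E,I]
Op 2: C0 write [C0 write: invalidate none -> C0=M] -> [M,I]
Op 3: C0 write [C0 write: already M (modified), no change] -> [M,I]
Op 4: C1 write [C1 write: invalidate ['C0=M'] -> C1=M] -> [I,M]
Op 5: C1 write [C1 write: already M (modified), no change] -> [I,M]
Op 6: C0 read [C0 read from I: others=['C1=M'] -> C0=S, others downsized to S] -> [S,S]
  -> First S state at op 6; remaining ops need not be traced.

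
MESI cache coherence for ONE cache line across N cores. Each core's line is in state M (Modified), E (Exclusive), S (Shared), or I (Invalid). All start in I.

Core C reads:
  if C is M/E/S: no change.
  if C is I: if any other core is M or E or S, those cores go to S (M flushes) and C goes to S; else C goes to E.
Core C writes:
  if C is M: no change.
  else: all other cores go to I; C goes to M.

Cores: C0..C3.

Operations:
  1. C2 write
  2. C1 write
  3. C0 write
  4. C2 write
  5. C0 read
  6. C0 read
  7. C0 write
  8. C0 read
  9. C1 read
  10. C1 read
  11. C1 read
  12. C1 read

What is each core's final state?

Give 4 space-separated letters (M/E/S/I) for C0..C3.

Answer: S S I I

Derivation:
Op 1: C2 write [C2 write: invalidate none -> C2=M] -> [I,I,M,I]
Op 2: C1 write [C1 write: invalidate ['C2=M'] -> C1=M] -> [I,M,I,I]
Op 3: C0 write [C0 write: invalidate ['C1=M'] -> C0=M] -> [M,I,I,I]
Op 4: C2 write [C2 write: invalidate ['C0=M'] -> C2=M] -> [I,I,M,I]
Op 5: C0 read [C0 read from I: others=['C2=M'] -> C0=S, others downsized to S] -> [S,I,S,I]
Op 6: C0 read [C0 read: already in S, no change] -> [S,I,S,I]
Op 7: C0 write [C0 write: invalidate ['C2=S'] -> C0=M] -> [M,I,I,I]
Op 8: C0 read [C0 read: already in M, no change] -> [M,I,I,I]
Op 9: C1 read [C1 read from I: others=['C0=M'] -> C1=S, others downsized to S] -> [S,S,I,I]
Op 10: C1 read [C1 read: already in S, no change] -> [S,S,I,I]
Op 11: C1 read [C1 read: already in S, no change] -> [S,S,I,I]
Op 12: C1 read [C1 read: already in S, no change] -> [S,S,I,I]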